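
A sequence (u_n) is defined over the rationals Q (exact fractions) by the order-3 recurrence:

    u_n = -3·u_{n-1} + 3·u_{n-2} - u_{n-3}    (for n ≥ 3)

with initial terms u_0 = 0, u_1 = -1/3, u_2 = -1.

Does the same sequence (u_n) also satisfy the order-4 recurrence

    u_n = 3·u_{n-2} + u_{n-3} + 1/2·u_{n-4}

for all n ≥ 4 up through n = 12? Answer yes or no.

no

Terms u_0..u_12: 0, -1/3, -1, 2, -26/3, 33, -127, 1466/3, -1880, 7233, -83483/3, 107062, -411902
n=4: candidate gives -10/3, actual u_4 = -26/3 ✗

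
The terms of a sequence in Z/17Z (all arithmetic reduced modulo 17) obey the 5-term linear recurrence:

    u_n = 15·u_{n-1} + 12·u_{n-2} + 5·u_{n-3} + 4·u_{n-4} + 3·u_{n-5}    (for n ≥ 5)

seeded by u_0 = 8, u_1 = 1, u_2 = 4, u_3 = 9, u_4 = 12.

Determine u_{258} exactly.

u_5 = 15·12 + 12·9 + 5·4 + 4·1 + 3·8 = 13
u_6 = 15·13 + 12·12 + 5·9 + 4·4 + 3·1 = 12
u_7 = 15·12 + 12·13 + 5·12 + 4·9 + 3·4 = 2
u_8 = 15·2 + 12·12 + 5·13 + 4·12 + 3·9 = 8
u_9 = 15·8 + 12·2 + 5·12 + 4·13 + 3·12 = 3
u_10 = 15·3 + 12·8 + 5·2 + 4·12 + 3·13 = 0
Continuing the recurrence:
  u_11 = 1;  u_12 = 0;  u_13 = 14;  u_14 = 3;  u_15 = 13;  u_16 = 15
  u_17 = 10;  u_18 = 7;  u_19 = 4;  u_20 = 4;  u_21 = 7;  u_22 = 10
  u_23 = 2;  u_24 = 9;  u_25 = 11;  u_26 = 4;  u_27 = 3;  u_28 = 3
  u_29 = 2;  u_30 = 11;  u_31 = 7;  u_32 = 13;  u_33 = 11;  u_34 = 15
  u_35 = 7;  u_36 = 5;  u_37 = 11;  u_38 = 13;  u_39 = 0;  u_40 = 14
  u_41 = 11;  u_42 = 10;  u_43 = 0;  u_44 = 10;  u_45 = 14;  u_46 = 12
  u_47 = 3;  u_48 = 10;  u_49 = 9;  u_50 = 3;  u_51 = 13;  u_52 = 2
  u_53 = 12;  u_54 = 2;  u_55 = 7;  u_56 = 15;  u_57 = 16;  u_58 = 6
  u_59 = 0;  u_60 = 12;  u_61 = 13;  u_62 = 3;  u_63 = 7;  u_64 = 16
  u_65 = 2;  u_66 = 2;  u_67 = 1;  u_68 = 15;  u_69 = 14;  u_70 = 1
  u_71 = 13;  u_72 = 0;  u_73 = 7;  u_74 = 12;  u_75 = 13;  u_76 = 5
  u_77 = 13;  u_78 = 15;  u_79 = 1;  u_80 = 13;  u_81 = 9;  u_82 = 4
  u_83 = 10;  u_84 = 9;  u_85 = 10;  u_86 = 11;  u_87 = 8;  u_88 = 11
  u_89 = 9;  u_90 = 7;  u_91 = 10;  u_92 = 7;  u_93 = 6;  u_94 = 7
  u_95 = 1;  u_96 = 0;  u_97 = 7;  u_98 = 3;  u_99 = 1;  u_100 = 4
  u_101 = 13;  u_102 = 9;  u_103 = 1;  u_104 = 3;  u_105 = 13;  u_106 = 5
  u_107 = 5;  u_108 = 11;  u_109 = 5;  u_110 = 2;  u_111 = 10;  u_112 = 3
  u_113 = 7;  u_114 = 10;  u_115 = 6;  u_116 = 15;  u_117 = 10;  u_118 = 13
  u_119 = 2;  u_120 = 8;  u_121 = 5;  u_122 = 8;  u_123 = 12;  u_124 = 16
  u_125 = 9;  u_126 = 9;  u_127 = 4;  u_128 = 7;  u_129 = 10;  u_130 = 11
  u_131 = 6;  u_132 = 6;  u_133 = 6;  u_134 = 11;  u_135 = 1;  u_136 = 15
  u_137 = 11;  u_138 = 4;  u_139 = 15;  u_140 = 0;  u_141 = 0;  u_142 = 5
  u_143 = 11;  u_144 = 15;  u_145 = 8;  u_146 = 1;  u_147 = 7;  u_148 = 12
  u_149 = 6;  u_150 = 8;  u_151 = 11;  u_152 = 3;  u_153 = 5;  u_154 = 12
  u_155 = 0;  u_156 = 10;  u_157 = 1;  u_158 = 11;  u_159 = 8;  u_160 = 8
  u_161 = 16;  u_162 = 15;  u_163 = 12;  u_164 = 3;  u_165 = 12;  u_166 = 10
  u_167 = 11;  u_168 = 2;  u_169 = 14;  u_170 = 8;  u_171 = 15;  u_172 = 7
  u_173 = 13;  u_174 = 3;  u_175 = 14;  u_176 = 10;  u_177 = 15;  u_178 = 7
  u_179 = 9;  u_180 = 2;  u_181 = 8;  u_182 = 7;  u_183 = 13;  u_184 = 14
  u_185 = 14;  u_186 = 2;  u_187 = 1;  u_188 = 0;  u_189 = 1;  u_190 = 2
  u_191 = 1;  u_192 = 13;  u_193 = 0;  u_194 = 2;  u_195 = 3;  u_196 = 5
  u_197 = 7;  u_198 = 1;  u_199 = 6;  u_200 = 13;  u_201 = 9;  u_202 = 6
  u_203 = 1;  u_204 = 15;  u_205 = 2;  u_206 = 11;  u_207 = 14;  u_208 = 7
  u_209 = 7;  u_210 = 3;  u_211 = 15;  u_212 = 9;  u_213 = 5;  u_214 = 2
  u_215 = 0;  u_216 = 11;  u_217 = 1;  u_218 = 0;  u_219 = 5;  u_220 = 5
  u_221 = 2;  u_222 = 16;  u_223 = 3;  u_224 = 10;  u_225 = 0;  u_226 = 1
  u_227 = 6;  u_228 = 15;  u_229 = 9;  u_230 = 9;  u_231 = 5;  u_232 = 0
  u_233 = 16;  u_234 = 5;  u_235 = 8;  u_236 = 3;  u_237 = 9;  u_238 = 7
  u_239 = 3;  u_240 = 6;  u_241 = 2;  u_242 = 2;  u_243 = 15;  u_244 = 3
  u_245 = 6;  u_246 = 11;  u_247 = 12;  u_248 = 8;  u_249 = 12;  u_250 = 7
  u_251 = 13;  u_252 = 16;  u_253 = 10;  u_254 = 12;  u_255 = 11;  u_256 = 3
u_257 = 15·3 + 12·11 + 5·12 + 4·10 + 3·16 = 2
u_258 = 15·2 + 12·3 + 5·11 + 4·12 + 3·10 = 12

12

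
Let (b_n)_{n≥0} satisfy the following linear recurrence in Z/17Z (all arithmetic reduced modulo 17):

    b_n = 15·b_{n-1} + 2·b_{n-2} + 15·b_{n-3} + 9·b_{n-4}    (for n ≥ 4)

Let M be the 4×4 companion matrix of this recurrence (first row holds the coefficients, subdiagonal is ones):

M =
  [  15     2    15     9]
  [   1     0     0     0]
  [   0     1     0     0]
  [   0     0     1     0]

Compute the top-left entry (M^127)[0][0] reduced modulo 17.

(M^127)[0][0] is the top entry after applying M 127 times to the unit state (1, 0, 0, 0). Equivalently it is h_{130} for the auxiliary sequence (h_n) obeying the same recurrence with h_3 = 1 and h_i = 0 for 0 ≤ i < 3:
h_4 = 15·1 + 2·0 + 15·0 + 9·0 = 15
h_5 = 15·15 + 2·1 + 15·0 + 9·0 = 6
h_6 = 15·6 + 2·15 + 15·1 + 9·0 = 16
h_7 = 15·16 + 2·6 + 15·15 + 9·1 = 10
h_8 = 15·10 + 2·16 + 15·6 + 9·15 = 16
h_9 = 15·16 + 2·10 + 15·16 + 9·6 = 10
Continuing the recurrence:
  h_10 = 0;  h_11 = 10;  h_12 = 2;  h_13 = 4;  h_14 = 10;  h_15 = 6
  h_16 = 1;  h_17 = 9;  h_18 = 11;  h_19 = 14;  h_20 = 2;  h_21 = 15
  h_22 = 11;  h_23 = 11;  h_24 = 5;  h_25 = 6;  h_26 = 7;  h_27 = 2
  h_28 = 9;  h_29 = 9;  h_30 = 8;  h_31 = 2;  h_32 = 7;  h_33 = 4
  h_34 = 6;  h_35 = 0;  h_36 = 16;  h_37 = 9;  h_38 = 0;  h_39 = 3
  h_40 = 1;  h_41 = 0;  h_42 = 13;  h_43 = 16;  h_44 = 3;  h_45 = 0
  h_46 = 6;  h_47 = 7;  h_48 = 8;  h_49 = 3;  h_50 = 16;  h_51 = 4
  h_52 = 5;  h_53 = 10;  h_54 = 7;  h_55 = 15;  h_56 = 9;  h_57 = 3
  h_58 = 11;  h_59 = 16;  h_60 = 14;  h_61 = 9;  h_62 = 9;  h_63 = 14
  h_64 = 13;  h_65 = 14;  h_66 = 0;  h_67 = 9;  h_68 = 3;  h_69 = 2
  h_70 = 1;  h_71 = 9;  h_72 = 7;  h_73 = 3;  h_74 = 16;  h_75 = 7
  h_76 = 7;  h_77 = 12;  h_78 = 1;  h_79 = 3;  h_80 = 1;  h_81 = 8
  h_82 = 6;  h_83 = 12;  h_84 = 15;  h_85 = 3;  h_86 = 3;  h_87 = 10
  h_88 = 13;  h_89 = 15;  h_90 = 3;  h_91 = 3;  h_92 = 2;  h_93 = 12
  h_94 = 1;  h_95 = 11;  h_96 = 8;  h_97 = 10;  h_98 = 0;  h_99 = 1
  h_100 = 16;  h_101 = 9;  h_102 = 12;  h_103 = 5;  h_104 = 4;  h_105 = 8
  h_106 = 5;  h_107 = 9;  h_108 = 12;  h_109 = 5;  h_110 = 7;  h_111 = 2
  h_112 = 6;  h_113 = 6;  h_114 = 8;  h_115 = 2;  h_116 = 3;  h_117 = 2
  h_118 = 2;  h_119 = 12;  h_120 = 3;  h_121 = 15;  h_122 = 4;  h_123 = 5
  h_124 = 12;  h_125 = 11;  h_126 = 11;  h_127 = 4;  h_128 = 15
h_129 = 15·15 + 2·4 + 15·11 + 9·11 = 4
h_130 = 15·4 + 2·15 + 15·4 + 9·11 = 11

11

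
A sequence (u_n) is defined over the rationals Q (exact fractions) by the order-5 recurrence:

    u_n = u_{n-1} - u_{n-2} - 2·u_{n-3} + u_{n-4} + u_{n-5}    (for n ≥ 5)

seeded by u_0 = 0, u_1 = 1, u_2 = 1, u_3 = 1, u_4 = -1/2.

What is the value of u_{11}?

u_5 = 1·-1/2 + -1·1 + -2·1 + 1·1 + 1·0 = -5/2
u_6 = 1·-5/2 + -1·-1/2 + -2·1 + 1·1 + 1·1 = -2
u_7 = 1·-2 + -1·-5/2 + -2·-1/2 + 1·1 + 1·1 = 7/2
u_8 = 1·7/2 + -1·-2 + -2·-5/2 + 1·-1/2 + 1·1 = 11
u_9 = 1·11 + -1·7/2 + -2·-2 + 1·-5/2 + 1·-1/2 = 17/2
u_10 = 1·17/2 + -1·11 + -2·7/2 + 1·-2 + 1·-5/2 = -14
u_11 = 1·-14 + -1·17/2 + -2·11 + 1·7/2 + 1·-2 = -43

-43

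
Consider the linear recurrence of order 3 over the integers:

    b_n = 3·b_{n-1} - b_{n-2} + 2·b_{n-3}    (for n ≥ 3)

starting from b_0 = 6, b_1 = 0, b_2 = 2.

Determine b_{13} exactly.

b_3 = 3·2 + -1·0 + 2·6 = 18
b_4 = 3·18 + -1·2 + 2·0 = 52
b_5 = 3·52 + -1·18 + 2·2 = 142
b_6 = 3·142 + -1·52 + 2·18 = 410
b_7 = 3·410 + -1·142 + 2·52 = 1192
b_8 = 3·1192 + -1·410 + 2·142 = 3450
b_9 = 3·3450 + -1·1192 + 2·410 = 9978
b_10 = 3·9978 + -1·3450 + 2·1192 = 28868
b_11 = 3·28868 + -1·9978 + 2·3450 = 83526
b_12 = 3·83526 + -1·28868 + 2·9978 = 241666
b_13 = 3·241666 + -1·83526 + 2·28868 = 699208

699208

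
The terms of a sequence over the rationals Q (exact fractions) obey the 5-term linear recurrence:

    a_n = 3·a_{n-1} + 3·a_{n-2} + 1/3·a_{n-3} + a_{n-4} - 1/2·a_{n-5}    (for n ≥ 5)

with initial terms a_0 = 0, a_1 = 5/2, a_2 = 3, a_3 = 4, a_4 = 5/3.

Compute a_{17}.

a_5 = 3·5/3 + 3·4 + 1/3·3 + 1·5/2 + -1/2·0 = 41/2
a_6 = 3·41/2 + 3·5/3 + 1/3·4 + 1·3 + -1/2·5/2 = 835/12
a_7 = 3·835/12 + 3·41/2 + 1/3·5/3 + 1·4 + -1/2·3 = 9839/36
a_8 = 3·9839/36 + 3·835/12 + 1/3·41/2 + 1·5/3 + -1/2·4 = 6211/6
a_9 = 3·6211/6 + 3·9839/36 + 1/3·835/12 + 1·41/2 + -1/2·5/3 = 71429/18
a_10 = 3·71429/18 + 3·6211/6 + 1/3·9839/36 + 1·835/12 + -1/2·41/2 = 1637363/108
a_11 = 3·1637363/108 + 3·71429/18 + 1/3·6211/6 + 1·9839/36 + -1/2·835/12 = 1391297/24
a_12 = 3·1391297/24 + 3·1637363/108 + 1/3·71429/18 + 1·6211/6 + -1/2·9839/36 = 5983624/27
a_13 = 3·5983624/27 + 3·1391297/24 + 1/3·1637363/108 + 1·71429/18 + -1/2·6211/6 = 549026761/648
a_14 = 3·549026761/648 + 3·5983624/27 + 1/3·1391297/24 + 1·1637363/108 + -1/2·71429/18 = 174913445/54
a_15 = 3·174913445/54 + 3·549026761/648 + 1/3·5983624/27 + 1·1391297/24 + -1/2·1637363/108 = 8024486225/648
a_16 = 3·8024486225/648 + 3·174913445/54 + 1/3·549026761/648 + 1·5983624/27 + -1/2·1391297/24 = 184069056491/3888
a_17 = 3·184069056491/3888 + 3·8024486225/648 + 1/3·174913445/54 + 1·549026761/648 + -1/2·5983624/27 = 234569727947/1296

234569727947/1296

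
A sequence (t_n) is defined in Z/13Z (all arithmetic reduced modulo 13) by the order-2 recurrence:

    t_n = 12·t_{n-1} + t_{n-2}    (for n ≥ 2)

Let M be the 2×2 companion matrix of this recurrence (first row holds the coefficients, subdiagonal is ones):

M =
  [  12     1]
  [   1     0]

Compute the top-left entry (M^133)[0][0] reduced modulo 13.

(M^133)[0][0] is the top entry after applying M 133 times to the unit state (1, 0). Equivalently it is h_{134} for the auxiliary sequence (h_n) obeying the same recurrence with h_1 = 1 and h_i = 0 for 0 ≤ i < 1:
h_2 = 12·1 + 1·0 = 12
h_3 = 12·12 + 1·1 = 2
h_4 = 12·2 + 1·12 = 10
h_5 = 12·10 + 1·2 = 5
h_6 = 12·5 + 1·10 = 5
h_7 = 12·5 + 1·5 = 0
h_8 = 12·0 + 1·5 = 5
h_9 = 12·5 + 1·0 = 8
h_10 = 12·8 + 1·5 = 10
h_11 = 12·10 + 1·8 = 11
h_12 = 12·11 + 1·10 = 12
h_13 = 12·12 + 1·11 = 12
h_14 = 12·12 + 1·12 = 0
h_15 = 12·0 + 1·12 = 12
h_16 = 12·12 + 1·0 = 1
h_17 = 12·1 + 1·12 = 11
h_18 = 12·11 + 1·1 = 3
h_19 = 12·3 + 1·11 = 8
h_20 = 12·8 + 1·3 = 8
h_21 = 12·8 + 1·8 = 0
h_22 = 12·0 + 1·8 = 8
h_23 = 12·8 + 1·0 = 5
h_24 = 12·5 + 1·8 = 3
h_25 = 12·3 + 1·5 = 2
h_26 = 12·2 + 1·3 = 1
h_27 = 12·1 + 1·2 = 1
h_28 = 12·1 + 1·1 = 0
h_29 = 12·0 + 1·1 = 1
(h_28, h_29) = (0, 1) = (h_0, h_1), so the sequence has period 28.
134 ≡ 22 (mod 28), hence h_134 = h_22 = 8.

8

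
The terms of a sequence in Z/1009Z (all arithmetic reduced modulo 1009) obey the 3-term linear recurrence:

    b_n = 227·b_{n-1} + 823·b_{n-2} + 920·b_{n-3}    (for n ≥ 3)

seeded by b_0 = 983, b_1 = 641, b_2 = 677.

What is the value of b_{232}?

101

b_3 = 227·677 + 823·641 + 920·983 = 443
b_4 = 227·443 + 823·677 + 920·641 = 328
b_5 = 227·328 + 823·443 + 920·677 = 417
b_6 = 227·417 + 823·328 + 920·443 = 278
b_7 = 227·278 + 823·417 + 920·328 = 748
b_8 = 227·748 + 823·278 + 920·417 = 255
Continuing the recurrence:
  b_9 = 969;  b_10 = 16;  b_11 = 485;  b_12 = 698;  b_13 = 218;  b_14 = 600
  b_15 = 233;  b_16 = 591;  b_17 = 86;  b_18 = 858;  b_19 = 46;  b_20 = 604
  b_21 = 731;  b_22 = 58;  b_23 = 19;  b_24 = 105;  b_25 = 4;  b_26 = 876
  b_27 = 80;  b_28 = 164;  b_29 = 888;  b_30 = 494;  b_31 = 986;  b_32 = 438
  b_33 = 207;  b_34 = 865;  b_35 = 818;  b_36 = 319;  b_37 = 684;  b_38 = 934
  b_39 = 908;  b_40 = 777;  b_41 = 40;  b_42 = 681;  b_43 = 301;  b_44 = 659
  b_45 = 710;  b_46 = 708;  b_47 = 275;  b_48 = 735;  b_49 = 215;  b_50 = 628
  b_51 = 827;  b_52 = 327;  b_53 = 730;  b_54 = 6;  b_55 = 946;  b_56 = 333
  b_57 = 1;  b_58 = 400;  b_59 = 437;  b_60 = 494;  b_61 = 301;  b_62 = 108
  b_63 = 239;  b_64 = 313;  b_65 = 841;  b_66 = 428;  b_67 = 656;  b_68 = 509
  b_69 = 840;  b_70 = 289;  b_71 = 277;  b_72 = 959;  b_73 = 199;  b_74 = 559
  b_75 = 492;  b_76 = 89;  b_77 = 20;  b_78 = 702;  b_79 = 399;  b_80 = 599
  b_81 = 290;  b_82 = 634;  b_83 = 343;  b_84 = 721;  b_85 = 56;  b_86 = 438
  b_87 = 625;  b_88 = 937;  b_89 = 963;  b_90 = 802;  b_91 = 263;  b_92 = 388
  b_93 = 68;  b_94 = 581;  b_95 = 960;  b_96 = 884;  b_97 = 669;  b_98 = 881
  b_99 = 913;  b_100 = 997;  b_101 = 290;  b_102 = 931;  b_103 = 52;  b_104 = 502
  b_105 = 234;  b_106 = 523;  b_107 = 249;  b_108 = 977;  b_109 = 775;  b_110 = 294
  b_111 = 102;  b_112 = 395;  b_113 = 131;  b_114 = 666;  b_115 = 851;  b_116 = 129
  b_117 = 406;  b_118 = 501;  b_119 = 496;  b_120 = 425;  b_121 = 999;  b_122 = 661
  b_123 = 65;  b_124 = 662;  b_125 = 653;  b_126 = 143;  b_127 = 408;  b_128 = 838
  b_129 = 711;  b_130 = 496;  b_131 = 610;  b_132 = 88;  b_133 = 605;  b_134 = 83
  b_135 = 388;  b_136 = 631;  b_137 = 115;  b_138 = 332;  b_139 = 842;  b_140 = 85
  b_141 = 629;  b_142 = 576;  b_143 = 139;  b_144 = 615;  b_145 = 938;  b_146 = 400
  b_147 = 839;  b_148 = 283;  b_149 = 730;  b_150 = 59;  b_151 = 749;  b_152 = 242
  b_153 = 170;  b_154 = 574;  b_155 = 456;  b_156 = 789;  b_157 = 823;  b_158 = 492
  b_159 = 384;  b_160 = 102;  b_161 = 770;  b_162 = 562;  b_163 = 501;  b_164 = 196
  b_165 = 170;  b_166 = 932;  b_167 = 51;  b_168 = 679;  b_169 = 150;  b_170 = 81
  b_171 = 686;  b_172 = 172;  b_173 = 94;  b_174 = 940;  b_175 = 986;  b_176 = 256
  b_177 = 928;  b_178 = 620;  b_179 = 843;  b_180 = 512;  b_181 = 101;  b_182 = 991
  b_183 = 172;  b_184 = 106;  b_185 = 735;  b_186 = 651;  b_187 = 624;  b_188 = 552
  b_189 = 742;  b_190 = 136;  b_191 = 127;  b_192 = 53;  b_193 = 521;  b_194 = 242
  b_195 = 734;  b_196 = 571;  b_197 = 816;  b_198 = 583;  b_199 = 376;  b_200 = 145
  b_201 = 893;  b_202 = 8;  b_203 = 397;  b_204 = 73;  b_205 = 539;  b_206 = 794
  b_207 = 839;  b_208 = 852;  b_209 = 990;  b_210 = 668;  b_211 = 640;  b_212 = 525
  b_213 = 214;  b_214 = 922;  b_215 = 676;  b_216 = 247;  b_217 = 634;  b_218 = 479
  b_219 = 105;  b_220 = 404;  b_221 = 286;  b_222 = 613;  b_223 = 558;  b_224 = 311
  b_225 = 35;  b_226 = 328;  b_227 = 916;  b_228 = 531;  b_229 = 680;  b_230 = 304
b_231 = 227·304 + 823·680 + 920·531 = 205
b_232 = 227·205 + 823·304 + 920·680 = 101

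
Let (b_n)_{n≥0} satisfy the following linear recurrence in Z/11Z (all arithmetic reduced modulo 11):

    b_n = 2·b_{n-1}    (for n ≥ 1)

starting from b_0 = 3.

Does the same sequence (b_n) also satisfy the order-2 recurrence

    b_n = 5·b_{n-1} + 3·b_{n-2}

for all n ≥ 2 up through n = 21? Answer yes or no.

Terms b_0..b_21: 3, 6, 1, 2, 4, 8, 5, 10, 9, 7, 3, 6, 1, 2, 4, 8, 5, 10, 9, 7, 3, 6
n=2: candidate gives 6, actual b_2 = 1 ✗

no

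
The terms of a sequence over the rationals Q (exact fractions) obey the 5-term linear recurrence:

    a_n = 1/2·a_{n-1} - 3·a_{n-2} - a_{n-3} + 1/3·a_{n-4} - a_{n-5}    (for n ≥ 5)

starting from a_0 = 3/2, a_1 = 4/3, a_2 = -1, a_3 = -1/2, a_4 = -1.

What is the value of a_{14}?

1147549/27648

a_5 = 1/2·-1 + -3·-1/2 + -1·-1 + 1/3·4/3 + -1·3/2 = 17/18
a_6 = 1/2·17/18 + -3·-1 + -1·-1/2 + 1/3·-1 + -1·4/3 = 83/36
a_7 = 1/2·83/36 + -3·17/18 + -1·-1 + 1/3·-1/2 + -1·-1 = 11/72
a_8 = 1/2·11/72 + -3·83/36 + -1·17/18 + 1/3·-1 + -1·-1/2 = -1097/144
a_9 = 1/2·-1097/144 + -3·11/72 + -1·83/36 + 1/3·17/18 + -1·-1 = -4543/864
a_10 = 1/2·-4543/864 + -3·-1097/144 + -1·11/72 + 1/3·83/36 + -1·17/18 = 34381/1728
a_11 = 1/2·34381/1728 + -3·-4543/864 + -1·-1097/144 + 1/3·11/72 + -1·83/36 = 3979/128
a_12 = 1/2·3979/128 + -3·34381/1728 + -1·-4543/864 + 1/3·-1097/144 + -1·11/72 = -95801/2304
a_13 = 1/2·-95801/2304 + -3·3979/128 + -1·34381/1728 + 1/3·-4543/864 + -1·-1097/144 = -5311693/41472
a_14 = 1/2·-5311693/41472 + -3·-95801/2304 + -1·3979/128 + 1/3·34381/1728 + -1·-4543/864 = 1147549/27648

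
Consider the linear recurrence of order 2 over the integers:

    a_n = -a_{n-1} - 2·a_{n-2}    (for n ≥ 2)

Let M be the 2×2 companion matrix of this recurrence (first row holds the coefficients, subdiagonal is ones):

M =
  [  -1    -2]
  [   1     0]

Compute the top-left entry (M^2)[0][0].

(M^2)[0][0] is the top entry after applying M 2 times to the unit state (1, 0). Equivalently it is h_{3} for the auxiliary sequence (h_n) obeying the same recurrence with h_1 = 1 and h_i = 0 for 0 ≤ i < 1:
h_2 = -1·1 + -2·0 = -1
h_3 = -1·-1 + -2·1 = -1

-1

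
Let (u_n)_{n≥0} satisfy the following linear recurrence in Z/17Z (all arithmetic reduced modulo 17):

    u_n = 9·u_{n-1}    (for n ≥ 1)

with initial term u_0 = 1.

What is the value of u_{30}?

u_1 = 9·1 = 9
u_2 = 9·9 = 13
u_3 = 9·13 = 15
u_4 = 9·15 = 16
u_5 = 9·16 = 8
u_6 = 9·8 = 4
u_7 = 9·4 = 2
u_8 = 9·2 = 1
(u_8) = (1) = (u_0), so the sequence has period 8.
30 ≡ 6 (mod 8), hence u_30 = u_6 = 4.

4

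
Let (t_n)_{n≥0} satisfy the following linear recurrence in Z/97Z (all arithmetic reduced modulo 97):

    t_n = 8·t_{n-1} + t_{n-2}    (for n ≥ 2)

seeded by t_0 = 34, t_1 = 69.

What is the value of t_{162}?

t_2 = 8·69 + 1·34 = 4
t_3 = 8·4 + 1·69 = 4
t_4 = 8·4 + 1·4 = 36
t_5 = 8·36 + 1·4 = 1
t_6 = 8·1 + 1·36 = 44
t_7 = 8·44 + 1·1 = 62
t_8 = 8·62 + 1·44 = 55
t_9 = 8·55 + 1·62 = 17
t_10 = 8·17 + 1·55 = 94
t_11 = 8·94 + 1·17 = 90
t_12 = 8·90 + 1·94 = 38
t_13 = 8·38 + 1·90 = 6
t_14 = 8·6 + 1·38 = 86
t_15 = 8·86 + 1·6 = 15
t_16 = 8·15 + 1·86 = 12
t_17 = 8·12 + 1·15 = 14
t_18 = 8·14 + 1·12 = 27
t_19 = 8·27 + 1·14 = 36
t_20 = 8·36 + 1·27 = 24
t_21 = 8·24 + 1·36 = 34
t_22 = 8·34 + 1·24 = 5
t_23 = 8·5 + 1·34 = 74
t_24 = 8·74 + 1·5 = 15
t_25 = 8·15 + 1·74 = 0
t_26 = 8·0 + 1·15 = 15
t_27 = 8·15 + 1·0 = 23
t_28 = 8·23 + 1·15 = 5
t_29 = 8·5 + 1·23 = 63
t_30 = 8·63 + 1·5 = 24
t_31 = 8·24 + 1·63 = 61
t_32 = 8·61 + 1·24 = 27
t_33 = 8·27 + 1·61 = 83
t_34 = 8·83 + 1·27 = 12
t_35 = 8·12 + 1·83 = 82
t_36 = 8·82 + 1·12 = 86
t_37 = 8·86 + 1·82 = 91
t_38 = 8·91 + 1·86 = 38
t_39 = 8·38 + 1·91 = 7
t_40 = 8·7 + 1·38 = 94
t_41 = 8·94 + 1·7 = 80
t_42 = 8·80 + 1·94 = 55
t_43 = 8·55 + 1·80 = 35
t_44 = 8·35 + 1·55 = 44
t_45 = 8·44 + 1·35 = 96
t_46 = 8·96 + 1·44 = 36
t_47 = 8·36 + 1·96 = 93
t_48 = 8·93 + 1·36 = 4
t_49 = 8·4 + 1·93 = 28
t_50 = 8·28 + 1·4 = 34
t_51 = 8·34 + 1·28 = 9
t_52 = 8·9 + 1·34 = 9
t_53 = 8·9 + 1·9 = 81
t_54 = 8·81 + 1·9 = 75
t_55 = 8·75 + 1·81 = 2
t_56 = 8·2 + 1·75 = 91
t_57 = 8·91 + 1·2 = 51
t_58 = 8·51 + 1·91 = 14
t_59 = 8·14 + 1·51 = 66
t_60 = 8·66 + 1·14 = 57
t_61 = 8·57 + 1·66 = 37
t_62 = 8·37 + 1·57 = 62
t_63 = 8·62 + 1·37 = 48
t_64 = 8·48 + 1·62 = 58
t_65 = 8·58 + 1·48 = 27
t_66 = 8·27 + 1·58 = 80
t_67 = 8·80 + 1·27 = 85
t_68 = 8·85 + 1·80 = 81
t_69 = 8·81 + 1·85 = 54
t_70 = 8·54 + 1·81 = 28
t_71 = 8·28 + 1·54 = 84
t_72 = 8·84 + 1·28 = 21
t_73 = 8·21 + 1·84 = 58
t_74 = 8·58 + 1·21 = 0
t_75 = 8·0 + 1·58 = 58
t_76 = 8·58 + 1·0 = 76
t_77 = 8·76 + 1·58 = 84
t_78 = 8·84 + 1·76 = 69
t_79 = 8·69 + 1·84 = 54
t_80 = 8·54 + 1·69 = 16
t_81 = 8·16 + 1·54 = 85
t_82 = 8·85 + 1·16 = 17
t_83 = 8·17 + 1·85 = 27
t_84 = 8·27 + 1·17 = 39
t_85 = 8·39 + 1·27 = 48
t_86 = 8·48 + 1·39 = 35
t_87 = 8·35 + 1·48 = 37
t_88 = 8·37 + 1·35 = 40
t_89 = 8·40 + 1·37 = 66
t_90 = 8·66 + 1·40 = 83
t_91 = 8·83 + 1·66 = 51
t_92 = 8·51 + 1·83 = 6
t_93 = 8·6 + 1·51 = 2
t_94 = 8·2 + 1·6 = 22
t_95 = 8·22 + 1·2 = 81
t_96 = 8·81 + 1·22 = 88
t_97 = 8·88 + 1·81 = 9
t_98 = 8·9 + 1·88 = 63
t_99 = 8·63 + 1·9 = 28
t_100 = 8·28 + 1·63 = 93
t_101 = 8·93 + 1·28 = 93
t_102 = 8·93 + 1·93 = 61
t_103 = 8·61 + 1·93 = 96
t_104 = 8·96 + 1·61 = 53
t_105 = 8·53 + 1·96 = 35
t_106 = 8·35 + 1·53 = 42
t_107 = 8·42 + 1·35 = 80
t_108 = 8·80 + 1·42 = 3
t_109 = 8·3 + 1·80 = 7
t_110 = 8·7 + 1·3 = 59
t_111 = 8·59 + 1·7 = 91
t_112 = 8·91 + 1·59 = 11
t_113 = 8·11 + 1·91 = 82
t_114 = 8·82 + 1·11 = 85
t_115 = 8·85 + 1·82 = 83
t_116 = 8·83 + 1·85 = 70
t_117 = 8·70 + 1·83 = 61
t_118 = 8·61 + 1·70 = 73
t_119 = 8·73 + 1·61 = 63
t_120 = 8·63 + 1·73 = 92
t_121 = 8·92 + 1·63 = 23
t_122 = 8·23 + 1·92 = 82
t_123 = 8·82 + 1·23 = 0
t_124 = 8·0 + 1·82 = 82
t_125 = 8·82 + 1·0 = 74
t_126 = 8·74 + 1·82 = 92
t_127 = 8·92 + 1·74 = 34
t_128 = 8·34 + 1·92 = 73
t_129 = 8·73 + 1·34 = 36
t_130 = 8·36 + 1·73 = 70
t_131 = 8·70 + 1·36 = 14
t_132 = 8·14 + 1·70 = 85
t_133 = 8·85 + 1·14 = 15
t_134 = 8·15 + 1·85 = 11
t_135 = 8·11 + 1·15 = 6
t_136 = 8·6 + 1·11 = 59
t_137 = 8·59 + 1·6 = 90
t_138 = 8·90 + 1·59 = 3
t_139 = 8·3 + 1·90 = 17
t_140 = 8·17 + 1·3 = 42
t_141 = 8·42 + 1·17 = 62
t_142 = 8·62 + 1·42 = 53
t_143 = 8·53 + 1·62 = 1
t_144 = 8·1 + 1·53 = 61
t_145 = 8·61 + 1·1 = 4
t_146 = 8·4 + 1·61 = 93
t_147 = 8·93 + 1·4 = 69
t_148 = 8·69 + 1·93 = 63
t_149 = 8·63 + 1·69 = 88
t_150 = 8·88 + 1·63 = 88
t_151 = 8·88 + 1·88 = 16
t_152 = 8·16 + 1·88 = 22
t_153 = 8·22 + 1·16 = 95
t_154 = 8·95 + 1·22 = 6
t_155 = 8·6 + 1·95 = 46
t_156 = 8·46 + 1·6 = 83
t_157 = 8·83 + 1·46 = 31
t_158 = 8·31 + 1·83 = 40
t_159 = 8·40 + 1·31 = 60
t_160 = 8·60 + 1·40 = 35
t_161 = 8·35 + 1·60 = 49
t_162 = 8·49 + 1·35 = 39

39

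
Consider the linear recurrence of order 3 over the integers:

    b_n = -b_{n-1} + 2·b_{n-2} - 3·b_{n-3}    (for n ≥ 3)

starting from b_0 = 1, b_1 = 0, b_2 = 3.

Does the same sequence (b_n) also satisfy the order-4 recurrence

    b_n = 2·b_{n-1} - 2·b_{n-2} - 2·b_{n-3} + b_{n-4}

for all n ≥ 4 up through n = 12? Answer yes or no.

Terms b_0..b_12: 1, 0, 3, -6, 12, -33, 75, -177, 426, -1005, 2388, -5676, 13467
n=4: candidate gives -17, actual b_4 = 12 ✗

no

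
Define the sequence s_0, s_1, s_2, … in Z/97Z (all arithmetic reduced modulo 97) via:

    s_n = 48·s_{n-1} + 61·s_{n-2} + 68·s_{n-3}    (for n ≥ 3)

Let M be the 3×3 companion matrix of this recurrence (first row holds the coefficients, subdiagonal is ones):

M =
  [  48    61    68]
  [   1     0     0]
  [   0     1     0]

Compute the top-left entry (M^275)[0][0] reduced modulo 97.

(M^275)[0][0] is the top entry after applying M 275 times to the unit state (1, 0, 0). Equivalently it is h_{277} for the auxiliary sequence (h_n) obeying the same recurrence with h_2 = 1 and h_i = 0 for 0 ≤ i < 2:
h_3 = 48·1 + 61·0 + 68·0 = 48
h_4 = 48·48 + 61·1 + 68·0 = 37
h_5 = 48·37 + 61·48 + 68·1 = 19
h_6 = 48·19 + 61·37 + 68·48 = 31
h_7 = 48·31 + 61·19 + 68·37 = 22
h_8 = 48·22 + 61·31 + 68·19 = 68
Continuing the recurrence:
  h_9 = 21;  h_10 = 56;  h_11 = 57;  h_12 = 14;  h_13 = 3;  h_14 = 24
  h_15 = 56;  h_16 = 88;  h_17 = 57;  h_18 = 78;  h_19 = 13;  h_20 = 43
  h_21 = 13;  h_22 = 57;  h_23 = 51;  h_24 = 19;  h_25 = 42;  h_26 = 47
  h_27 = 96;  h_28 = 49;  h_29 = 55;  h_30 = 32;  h_31 = 75;  h_32 = 77
  h_33 = 68;  h_34 = 63;  h_35 = 89;  h_36 = 32;  h_37 = 94;  h_38 = 3
  h_39 = 3;  h_40 = 26;  h_41 = 83;  h_42 = 51;  h_43 = 64;  h_44 = 90
  h_45 = 52;  h_46 = 19;  h_47 = 19;  h_48 = 78;  h_49 = 84;  h_50 = 91
  h_51 = 52;  h_52 = 82;  h_53 = 7;  h_54 = 47;  h_55 = 14;  h_56 = 38
  h_57 = 54;  h_58 = 42;  h_59 = 37;  h_60 = 56;  h_61 = 41;  h_62 = 43
  h_63 = 31;  h_64 = 12;  h_65 = 56;  h_66 = 96;  h_67 = 13;  h_68 = 6
  h_69 = 43;  h_70 = 16;  h_71 = 16;  h_72 = 12;  h_73 = 21;  h_74 = 15
  h_75 = 4;  h_76 = 13;  h_77 = 45;  h_78 = 24;  h_79 = 28;  h_80 = 48
  h_81 = 18;  h_82 = 70;  h_83 = 59;  h_84 = 81;  h_85 = 25;  h_86 = 65
  h_87 = 65;  h_88 = 55;  h_89 = 64;  h_90 = 80;  h_91 = 38;  h_92 = 95
  h_93 = 96;  h_94 = 86;  h_95 = 51;  h_96 = 60;  h_97 = 5;  h_98 = 93
  h_99 = 22;  h_100 = 85;  h_101 = 9;  h_102 = 32;  h_103 = 8;  h_104 = 38
  h_105 = 26;  h_106 = 36;  h_107 = 78;  h_108 = 45;  h_109 = 54;  h_110 = 68
  h_111 = 15;  h_112 = 4;  h_113 = 8;  h_114 = 96;  h_115 = 33;  h_116 = 30
  h_117 = 87;  h_118 = 5;  h_119 = 21;  h_120 = 51;  h_121 = 92;  h_122 = 31
  h_123 = 92;  h_124 = 50;  h_125 = 32;  h_126 = 75;  h_127 = 28;  h_128 = 44
  h_129 = 93;  h_130 = 31;  h_131 = 65;  h_132 = 83;  h_133 = 66;  h_134 = 41
  h_135 = 95;  h_136 = 6;  h_137 = 44;  h_138 = 14;  h_139 = 78;  h_140 = 24
  h_141 = 72;  h_142 = 39;  h_143 = 39;  h_144 = 29;  h_145 = 21;  h_146 = 94
  h_147 = 5;  h_148 = 30;  h_149 = 86;  h_150 = 90;  h_151 = 63;  h_152 = 6
  h_153 = 66;  h_154 = 58;  h_155 = 40;  h_156 = 52;  h_157 = 53;  h_158 = 94
  h_159 = 29;  h_160 = 60;  h_161 = 80;  h_162 = 63;  h_163 = 53;  h_164 = 90
  h_165 = 3;  h_166 = 23;  h_167 = 35;  h_168 = 86;  h_169 = 67;  h_170 = 75
  h_171 = 52;  h_172 = 84;  h_173 = 82;  h_174 = 83;  h_175 = 51;  h_176 = 89
  h_177 = 29;  h_178 = 7;  h_179 = 9;  h_180 = 18;  h_181 = 46;  h_182 = 38
  h_183 = 34;  h_184 = 94;  h_185 = 52;  h_186 = 66;  h_187 = 25;  h_188 = 32
  h_189 = 80;  h_190 = 23;  h_191 = 12;  h_192 = 47;  h_193 = 90;  h_194 = 49
  h_195 = 77;  h_196 = 1;  h_197 = 26;  h_198 = 46;  h_199 = 79;  h_200 = 24
  h_201 = 78;  h_202 = 7;  h_203 = 33;  h_204 = 40;  h_205 = 44;  h_206 = 6
  h_207 = 66;  h_208 = 27;  h_209 = 7;  h_210 = 69;  h_211 = 46;  h_212 = 6
  h_213 = 26;  h_214 = 86;  h_215 = 11;  h_216 = 73;  h_217 = 32;  h_218 = 44
  h_219 = 7;  h_220 = 55;  h_221 = 45;  h_222 = 74;  h_223 = 46;  h_224 = 82
  h_225 = 37;  h_226 = 12;  h_227 = 67;  h_228 = 62;  h_229 = 22;  h_230 = 82
  h_231 = 85;  h_232 = 5;  h_233 = 40;  h_234 = 51;  h_235 = 87;  h_236 = 16
  h_237 = 37;  h_238 = 35;  h_239 = 78;  h_240 = 53;  h_241 = 79;  h_242 = 10
  h_243 = 76;  h_244 = 27;  h_245 = 16;  h_246 = 17;  h_247 = 39;  h_248 = 20
  h_249 = 33;  h_250 = 24;  h_251 = 63;  h_252 = 39;  h_253 = 72;  h_254 = 31
  h_255 = 93;  h_256 = 96;  h_257 = 70;  h_258 = 20;  h_259 = 21;  h_260 = 4
  h_261 = 20;  h_262 = 13;  h_263 = 79;  h_264 = 28;  h_265 = 63;  h_266 = 16
  h_267 = 16;  h_268 = 14;  h_269 = 20;  h_270 = 89;  h_271 = 42;  h_272 = 75
  h_273 = 89;  h_274 = 63;  h_275 = 70
h_276 = 48·70 + 61·63 + 68·89 = 63
h_277 = 48·63 + 61·70 + 68·63 = 35

35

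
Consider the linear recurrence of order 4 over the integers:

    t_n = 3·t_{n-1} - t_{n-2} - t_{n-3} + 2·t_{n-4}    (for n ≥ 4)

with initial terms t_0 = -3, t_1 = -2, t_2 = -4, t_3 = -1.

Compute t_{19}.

-6443985

t_4 = 3·-1 + -1·-4 + -1·-2 + 2·-3 = -3
t_5 = 3·-3 + -1·-1 + -1·-4 + 2·-2 = -8
t_6 = 3·-8 + -1·-3 + -1·-1 + 2·-4 = -28
t_7 = 3·-28 + -1·-8 + -1·-3 + 2·-1 = -75
t_8 = 3·-75 + -1·-28 + -1·-8 + 2·-3 = -195
t_9 = 3·-195 + -1·-75 + -1·-28 + 2·-8 = -498
t_10 = 3·-498 + -1·-195 + -1·-75 + 2·-28 = -1280
t_11 = 3·-1280 + -1·-498 + -1·-195 + 2·-75 = -3297
t_12 = 3·-3297 + -1·-1280 + -1·-498 + 2·-195 = -8503
t_13 = 3·-8503 + -1·-3297 + -1·-1280 + 2·-498 = -21928
t_14 = 3·-21928 + -1·-8503 + -1·-3297 + 2·-1280 = -56544
t_15 = 3·-56544 + -1·-21928 + -1·-8503 + 2·-3297 = -145795
t_16 = 3·-145795 + -1·-56544 + -1·-21928 + 2·-8503 = -375919
t_17 = 3·-375919 + -1·-145795 + -1·-56544 + 2·-21928 = -969274
t_18 = 3·-969274 + -1·-375919 + -1·-145795 + 2·-56544 = -2499196
t_19 = 3·-2499196 + -1·-969274 + -1·-375919 + 2·-145795 = -6443985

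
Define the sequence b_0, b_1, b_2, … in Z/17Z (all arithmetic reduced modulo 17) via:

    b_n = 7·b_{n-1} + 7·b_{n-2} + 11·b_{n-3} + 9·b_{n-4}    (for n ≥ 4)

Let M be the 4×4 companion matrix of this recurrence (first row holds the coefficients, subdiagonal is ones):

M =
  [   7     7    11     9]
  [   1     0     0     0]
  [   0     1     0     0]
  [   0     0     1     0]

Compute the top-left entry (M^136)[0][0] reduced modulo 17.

(M^136)[0][0] is the top entry after applying M 136 times to the unit state (1, 0, 0, 0). Equivalently it is h_{139} for the auxiliary sequence (h_n) obeying the same recurrence with h_3 = 1 and h_i = 0 for 0 ≤ i < 3:
h_4 = 7·1 + 7·0 + 11·0 + 9·0 = 7
h_5 = 7·7 + 7·1 + 11·0 + 9·0 = 5
h_6 = 7·5 + 7·7 + 11·1 + 9·0 = 10
h_7 = 7·10 + 7·5 + 11·7 + 9·1 = 4
h_8 = 7·4 + 7·10 + 11·5 + 9·7 = 12
h_9 = 7·12 + 7·4 + 11·10 + 9·5 = 12
Continuing the recurrence:
  h_10 = 13;  h_11 = 3;  h_12 = 12;  h_13 = 16;  h_14 = 6;  h_15 = 7
  h_16 = 1;  h_17 = 11;  h_18 = 11;  h_19 = 7;  h_20 = 1;  h_21 = 4
  h_22 = 7;  h_23 = 15;  h_24 = 3;  h_25 = 1;  h_26 = 1;  h_27 = 12
  h_28 = 10;  h_29 = 4;  h_30 = 1;  h_31 = 15;  h_32 = 8;  h_33 = 4
  h_34 = 3;  h_35 = 0;  h_36 = 1;  h_37 = 8;  h_38 = 5;  h_39 = 0
  h_40 = 13;  h_41 = 14;  h_42 = 13;  h_43 = 9;  h_44 = 0;  h_45 = 9
  h_46 = 7;  h_47 = 6;  h_48 = 3;  h_49 = 0;  h_50 = 14;  h_51 = 15
  h_52 = 9;  h_53 = 16;  h_54 = 7;  h_55 = 4;  h_56 = 11;  h_57 = 3
  h_58 = 1;  h_59 = 15;  h_60 = 6;  h_61 = 15;  h_62 = 15;  h_63 = 3
  h_64 = 5;  h_65 = 16;  h_66 = 9;  h_67 = 2;  h_68 = 9;  h_69 = 14
  h_70 = 9;  h_71 = 6;  h_72 = 0;  h_73 = 12;  h_74 = 10;  h_75 = 4
  h_76 = 9;  h_77 = 3;  h_78 = 14;  h_79 = 16;  h_80 = 1;  h_81 = 11
  h_82 = 12;  h_83 = 10;  h_84 = 12;  h_85 = 11;  h_86 = 5;  h_87 = 11
  h_88 = 1;  h_89 = 0;  h_90 = 3;  h_91 = 12;  h_92 = 12;  h_93 = 14
  h_94 = 1;  h_95 = 5;  h_96 = 15;  h_97 = 5;  h_98 = 0;  h_99 = 7
  h_100 = 1;  h_101 = 16;  h_102 = 9;  h_103 = 11;  h_104 = 2;  h_105 = 11
  h_106 = 4;  h_107 = 5;  h_108 = 15;  h_109 = 11;  h_110 = 1;  h_111 = 5
  h_112 = 9;  h_113 = 4;  h_114 = 2;  h_115 = 16;  h_116 = 13;  h_117 = 6
  h_118 = 4;  h_119 = 0;  h_120 = 7;  h_121 = 11;  h_122 = 9;  h_123 = 13
  h_124 = 15;  h_125 = 3;  h_126 = 10;  h_127 = 16;  h_128 = 10;  h_129 = 13
  h_130 = 2;  h_131 = 2;  h_132 = 6;  h_133 = 8;  h_134 = 2;  h_135 = 1
  h_136 = 10;  h_137 = 1
h_138 = 7·1 + 7·10 + 11·1 + 9·2 = 4
h_139 = 7·4 + 7·1 + 11·10 + 9·1 = 1

1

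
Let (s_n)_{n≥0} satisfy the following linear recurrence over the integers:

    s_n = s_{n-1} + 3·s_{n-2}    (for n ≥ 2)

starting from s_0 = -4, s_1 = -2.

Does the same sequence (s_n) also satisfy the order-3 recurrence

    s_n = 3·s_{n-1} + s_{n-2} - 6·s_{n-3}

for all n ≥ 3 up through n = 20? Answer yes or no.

yes

Terms s_0..s_20: -4, -2, -14, -20, -62, -122, -308, -674, -1598, -3620, -8414, -19274, -44516, -102338, -235886, -542900, -1250558, -2879258, -6630932, -15268706, -35161502
n=3: candidate gives -20, actual s_3 = -20 ✓
n=4: candidate gives -62, actual s_4 = -62 ✓
n=5: candidate gives -122, actual s_5 = -122 ✓
n=6: candidate gives -308, actual s_6 = -308 ✓
n=7: candidate gives -674, actual s_7 = -674 ✓
n=8: candidate gives -1598, actual s_8 = -1598 ✓
n=9: candidate gives -3620, actual s_9 = -3620 ✓
n=10: candidate gives -8414, actual s_10 = -8414 ✓
n=11: candidate gives -19274, actual s_11 = -19274 ✓
n=12: candidate gives -44516, actual s_12 = -44516 ✓
n=13: candidate gives -102338, actual s_13 = -102338 ✓
n=14: candidate gives -235886, actual s_14 = -235886 ✓
n=15: candidate gives -542900, actual s_15 = -542900 ✓
n=16: candidate gives -1250558, actual s_16 = -1250558 ✓
n=17: candidate gives -2879258, actual s_17 = -2879258 ✓
n=18: candidate gives -6630932, actual s_18 = -6630932 ✓
n=19: candidate gives -15268706, actual s_19 = -15268706 ✓
n=20: candidate gives -35161502, actual s_20 = -35161502 ✓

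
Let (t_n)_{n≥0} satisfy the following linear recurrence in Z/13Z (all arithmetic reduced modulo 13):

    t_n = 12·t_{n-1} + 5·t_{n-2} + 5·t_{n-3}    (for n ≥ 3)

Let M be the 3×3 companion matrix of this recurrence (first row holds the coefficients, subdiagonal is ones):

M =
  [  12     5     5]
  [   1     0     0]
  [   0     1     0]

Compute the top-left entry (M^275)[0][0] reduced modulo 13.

(M^275)[0][0] is the top entry after applying M 275 times to the unit state (1, 0, 0). Equivalently it is h_{277} for the auxiliary sequence (h_n) obeying the same recurrence with h_2 = 1 and h_i = 0 for 0 ≤ i < 2:
h_3 = 12·1 + 5·0 + 5·0 = 12
h_4 = 12·12 + 5·1 + 5·0 = 6
h_5 = 12·6 + 5·12 + 5·1 = 7
h_6 = 12·7 + 5·6 + 5·12 = 5
h_7 = 12·5 + 5·7 + 5·6 = 8
h_8 = 12·8 + 5·5 + 5·7 = 0
h_9 = 12·0 + 5·8 + 5·5 = 0
h_10 = 12·0 + 5·0 + 5·8 = 1
(h_8, h_9, h_10) = (0, 0, 1) = (h_0, h_1, h_2), so the sequence has period 8.
277 ≡ 5 (mod 8), hence h_277 = h_5 = 7.

7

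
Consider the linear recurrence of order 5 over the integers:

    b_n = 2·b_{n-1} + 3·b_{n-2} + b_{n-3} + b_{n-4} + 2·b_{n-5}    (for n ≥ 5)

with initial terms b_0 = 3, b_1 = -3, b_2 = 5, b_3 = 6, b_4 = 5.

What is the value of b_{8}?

955

b_5 = 2·5 + 3·6 + 1·5 + 1·-3 + 2·3 = 36
b_6 = 2·36 + 3·5 + 1·6 + 1·5 + 2·-3 = 92
b_7 = 2·92 + 3·36 + 1·5 + 1·6 + 2·5 = 313
b_8 = 2·313 + 3·92 + 1·36 + 1·5 + 2·6 = 955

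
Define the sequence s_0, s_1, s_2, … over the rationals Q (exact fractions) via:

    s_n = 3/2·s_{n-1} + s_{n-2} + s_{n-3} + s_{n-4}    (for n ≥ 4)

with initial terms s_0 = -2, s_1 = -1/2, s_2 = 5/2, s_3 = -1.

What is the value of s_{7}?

-105/16

s_4 = 3/2·-1 + 1·5/2 + 1·-1/2 + 1·-2 = -3/2
s_5 = 3/2·-3/2 + 1·-1 + 1·5/2 + 1·-1/2 = -5/4
s_6 = 3/2·-5/4 + 1·-3/2 + 1·-1 + 1·5/2 = -15/8
s_7 = 3/2·-15/8 + 1·-5/4 + 1·-3/2 + 1·-1 = -105/16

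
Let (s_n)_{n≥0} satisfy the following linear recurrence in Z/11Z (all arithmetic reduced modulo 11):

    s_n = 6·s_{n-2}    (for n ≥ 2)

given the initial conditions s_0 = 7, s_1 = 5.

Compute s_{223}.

s_2 = 0·5 + 6·7 = 9
s_3 = 0·9 + 6·5 = 8
s_4 = 0·8 + 6·9 = 10
s_5 = 0·10 + 6·8 = 4
s_6 = 0·4 + 6·10 = 5
s_7 = 0·5 + 6·4 = 2
s_8 = 0·2 + 6·5 = 8
s_9 = 0·8 + 6·2 = 1
s_10 = 0·1 + 6·8 = 4
s_11 = 0·4 + 6·1 = 6
s_12 = 0·6 + 6·4 = 2
s_13 = 0·2 + 6·6 = 3
s_14 = 0·3 + 6·2 = 1
s_15 = 0·1 + 6·3 = 7
s_16 = 0·7 + 6·1 = 6
s_17 = 0·6 + 6·7 = 9
s_18 = 0·9 + 6·6 = 3
s_19 = 0·3 + 6·9 = 10
s_20 = 0·10 + 6·3 = 7
s_21 = 0·7 + 6·10 = 5
(s_20, s_21) = (7, 5) = (s_0, s_1), so the sequence has period 20.
223 ≡ 3 (mod 20), hence s_223 = s_3 = 8.

8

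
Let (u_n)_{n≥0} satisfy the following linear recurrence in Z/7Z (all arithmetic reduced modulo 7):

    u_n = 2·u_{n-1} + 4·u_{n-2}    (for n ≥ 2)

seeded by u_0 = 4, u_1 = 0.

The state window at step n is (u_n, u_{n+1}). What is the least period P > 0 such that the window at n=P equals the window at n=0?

n=0: window = (4, 0)
n=1: window = (0, 2)
n=2: window = (2, 4)
n=3: window = (4, 2)
n=4: window = (2, 6)
n=5: window = (6, 6)
n=6: window = (6, 1)
n=7: window = (1, 5)
n=8: window = (5, 0)
n=9: window = (0, 6)
n=10: window = (6, 5)
n=11: window = (5, 6)
n=12: window = (6, 4)
n=13: window = (4, 4)
n=14: window = (4, 3)
n=15: window = (3, 1)
n=16: window = (1, 0)
n=17: window = (0, 4)
n=18: window = (4, 1)
n=19: window = (1, 4)
n=20: window = (4, 5)
n=21: window = (5, 5)
n=22: window = (5, 2)
n=23: window = (2, 3)
n=24: window = (3, 0)
n=25: window = (0, 5)
n=26: window = (5, 3)
n=27: window = (3, 5)
n=28: window = (5, 1)
n=29: window = (1, 1)
n=30: window = (1, 6)
n=31: window = (6, 2)
n=32: window = (2, 0)
n=33: window = (0, 1)
n=34: window = (1, 2)
n=35: window = (2, 1)
n=36: window = (1, 3)
n=37: window = (3, 3)
n=38: window = (3, 4)
n=39: window = (4, 6)
n=40: window = (6, 0)
…
n=46: window = (2, 5)
n=47: window = (5, 4)
n=48: window = (4, 0)
window at n=48 equals window at n=0 → period = 48

48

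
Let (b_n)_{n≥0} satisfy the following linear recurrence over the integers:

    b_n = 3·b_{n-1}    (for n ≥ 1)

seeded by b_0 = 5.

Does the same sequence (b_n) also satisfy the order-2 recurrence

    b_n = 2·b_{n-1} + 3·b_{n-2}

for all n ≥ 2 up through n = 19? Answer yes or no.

Terms b_0..b_19: 5, 15, 45, 135, 405, 1215, 3645, 10935, 32805, 98415, 295245, 885735, 2657205, 7971615, 23914845, 71744535, 215233605, 645700815, 1937102445, 5811307335
n=2: candidate gives 45, actual b_2 = 45 ✓
n=3: candidate gives 135, actual b_3 = 135 ✓
n=4: candidate gives 405, actual b_4 = 405 ✓
n=5: candidate gives 1215, actual b_5 = 1215 ✓
n=6: candidate gives 3645, actual b_6 = 3645 ✓
n=7: candidate gives 10935, actual b_7 = 10935 ✓
n=8: candidate gives 32805, actual b_8 = 32805 ✓
n=9: candidate gives 98415, actual b_9 = 98415 ✓
n=10: candidate gives 295245, actual b_10 = 295245 ✓
n=11: candidate gives 885735, actual b_11 = 885735 ✓
n=12: candidate gives 2657205, actual b_12 = 2657205 ✓
n=13: candidate gives 7971615, actual b_13 = 7971615 ✓
n=14: candidate gives 23914845, actual b_14 = 23914845 ✓
n=15: candidate gives 71744535, actual b_15 = 71744535 ✓
n=16: candidate gives 215233605, actual b_16 = 215233605 ✓
n=17: candidate gives 645700815, actual b_17 = 645700815 ✓
n=18: candidate gives 1937102445, actual b_18 = 1937102445 ✓
n=19: candidate gives 5811307335, actual b_19 = 5811307335 ✓

yes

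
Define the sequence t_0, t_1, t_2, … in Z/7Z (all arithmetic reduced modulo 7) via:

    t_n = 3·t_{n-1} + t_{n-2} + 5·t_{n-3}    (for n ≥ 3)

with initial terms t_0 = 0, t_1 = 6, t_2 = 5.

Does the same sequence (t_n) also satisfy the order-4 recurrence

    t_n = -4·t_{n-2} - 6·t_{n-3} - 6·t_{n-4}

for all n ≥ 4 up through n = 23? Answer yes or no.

yes

Terms t_0..t_23: 0, 6, 5, 0, 0, 4, 5, 5, 5, 3, 4, 5, 6, 1, 6, 0, 4, 0, 4, 4, 2, 2, 0, 5
n=4: candidate gives 0, actual t_4 = 0 ✓
n=5: candidate gives 4, actual t_5 = 4 ✓
n=6: candidate gives 5, actual t_6 = 5 ✓
n=7: candidate gives 5, actual t_7 = 5 ✓
n=8: candidate gives 5, actual t_8 = 5 ✓
n=9: candidate gives 3, actual t_9 = 3 ✓
n=10: candidate gives 4, actual t_10 = 4 ✓
n=11: candidate gives 5, actual t_11 = 5 ✓
n=12: candidate gives 6, actual t_12 = 6 ✓
n=13: candidate gives 1, actual t_13 = 1 ✓
n=14: candidate gives 6, actual t_14 = 6 ✓
n=15: candidate gives 0, actual t_15 = 0 ✓
n=16: candidate gives 4, actual t_16 = 4 ✓
n=17: candidate gives 0, actual t_17 = 0 ✓
n=18: candidate gives 4, actual t_18 = 4 ✓
n=19: candidate gives 4, actual t_19 = 4 ✓
n=20: candidate gives 2, actual t_20 = 2 ✓
n=21: candidate gives 2, actual t_21 = 2 ✓
n=22: candidate gives 0, actual t_22 = 0 ✓
n=23: candidate gives 5, actual t_23 = 5 ✓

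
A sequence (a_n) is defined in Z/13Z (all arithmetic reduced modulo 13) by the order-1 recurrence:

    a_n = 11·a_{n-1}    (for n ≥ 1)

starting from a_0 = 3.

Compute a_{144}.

3

a_1 = 11·3 = 7
a_2 = 11·7 = 12
a_3 = 11·12 = 2
a_4 = 11·2 = 9
a_5 = 11·9 = 8
a_6 = 11·8 = 10
a_7 = 11·10 = 6
a_8 = 11·6 = 1
a_9 = 11·1 = 11
a_10 = 11·11 = 4
a_11 = 11·4 = 5
a_12 = 11·5 = 3
(a_12) = (3) = (a_0), so the sequence has period 12.
144 ≡ 0 (mod 12), hence a_144 = a_0 = 3.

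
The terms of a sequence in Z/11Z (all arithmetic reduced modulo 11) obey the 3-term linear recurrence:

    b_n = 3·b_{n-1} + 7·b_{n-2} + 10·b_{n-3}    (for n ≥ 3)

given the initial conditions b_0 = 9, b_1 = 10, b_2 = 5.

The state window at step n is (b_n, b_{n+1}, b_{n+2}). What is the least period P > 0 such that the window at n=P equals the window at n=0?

120

n=0: window = (9, 10, 5)
n=1: window = (10, 5, 10)
n=2: window = (5, 10, 0)
n=3: window = (10, 0, 10)
n=4: window = (0, 10, 9)
n=5: window = (10, 9, 9)
n=6: window = (9, 9, 3)
n=7: window = (9, 3, 8)
n=8: window = (3, 8, 3)
n=9: window = (8, 3, 7)
n=10: window = (3, 7, 1)
n=11: window = (7, 1, 5)
n=12: window = (1, 5, 4)
n=13: window = (5, 4, 2)
n=14: window = (4, 2, 7)
n=15: window = (2, 7, 9)
n=16: window = (7, 9, 8)
n=17: window = (9, 8, 3)
n=18: window = (8, 3, 1)
n=19: window = (3, 1, 5)
n=20: window = (1, 5, 8)
n=21: window = (5, 8, 3)
n=22: window = (8, 3, 5)
n=23: window = (3, 5, 6)
n=24: window = (5, 6, 6)
n=25: window = (6, 6, 0)
n=26: window = (6, 0, 3)
n=27: window = (0, 3, 3)
n=28: window = (3, 3, 8)
n=29: window = (3, 8, 9)
n=30: window = (8, 9, 3)
n=31: window = (9, 3, 9)
n=32: window = (3, 9, 6)
n=33: window = (9, 6, 1)
n=34: window = (6, 1, 3)
n=35: window = (1, 3, 10)
n=36: window = (3, 10, 6)
n=37: window = (10, 6, 8)
n=38: window = (6, 8, 1)
n=39: window = (8, 1, 9)
n=40: window = (1, 9, 4)
…
n=118: window = (6, 0, 9)
n=119: window = (0, 9, 10)
n=120: window = (9, 10, 5)
window at n=120 equals window at n=0 → period = 120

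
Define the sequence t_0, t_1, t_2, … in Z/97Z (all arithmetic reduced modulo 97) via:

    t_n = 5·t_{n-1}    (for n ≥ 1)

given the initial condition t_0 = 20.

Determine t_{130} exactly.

t_1 = 5·20 = 3
t_2 = 5·3 = 15
t_3 = 5·15 = 75
t_4 = 5·75 = 84
t_5 = 5·84 = 32
t_6 = 5·32 = 63
t_7 = 5·63 = 24
t_8 = 5·24 = 23
t_9 = 5·23 = 18
t_10 = 5·18 = 90
t_11 = 5·90 = 62
t_12 = 5·62 = 19
t_13 = 5·19 = 95
t_14 = 5·95 = 87
t_15 = 5·87 = 47
t_16 = 5·47 = 41
t_17 = 5·41 = 11
t_18 = 5·11 = 55
t_19 = 5·55 = 81
t_20 = 5·81 = 17
t_21 = 5·17 = 85
t_22 = 5·85 = 37
t_23 = 5·37 = 88
t_24 = 5·88 = 52
t_25 = 5·52 = 66
t_26 = 5·66 = 39
t_27 = 5·39 = 1
t_28 = 5·1 = 5
t_29 = 5·5 = 25
t_30 = 5·25 = 28
t_31 = 5·28 = 43
t_32 = 5·43 = 21
t_33 = 5·21 = 8
t_34 = 5·8 = 40
t_35 = 5·40 = 6
t_36 = 5·6 = 30
t_37 = 5·30 = 53
t_38 = 5·53 = 71
t_39 = 5·71 = 64
t_40 = 5·64 = 29
t_41 = 5·29 = 48
t_42 = 5·48 = 46
t_43 = 5·46 = 36
t_44 = 5·36 = 83
t_45 = 5·83 = 27
t_46 = 5·27 = 38
t_47 = 5·38 = 93
t_48 = 5·93 = 77
t_49 = 5·77 = 94
t_50 = 5·94 = 82
t_51 = 5·82 = 22
t_52 = 5·22 = 13
t_53 = 5·13 = 65
t_54 = 5·65 = 34
t_55 = 5·34 = 73
t_56 = 5·73 = 74
t_57 = 5·74 = 79
t_58 = 5·79 = 7
t_59 = 5·7 = 35
t_60 = 5·35 = 78
t_61 = 5·78 = 2
t_62 = 5·2 = 10
t_63 = 5·10 = 50
t_64 = 5·50 = 56
t_65 = 5·56 = 86
t_66 = 5·86 = 42
t_67 = 5·42 = 16
t_68 = 5·16 = 80
t_69 = 5·80 = 12
t_70 = 5·12 = 60
t_71 = 5·60 = 9
t_72 = 5·9 = 45
t_73 = 5·45 = 31
t_74 = 5·31 = 58
t_75 = 5·58 = 96
t_76 = 5·96 = 92
t_77 = 5·92 = 72
t_78 = 5·72 = 69
t_79 = 5·69 = 54
t_80 = 5·54 = 76
t_81 = 5·76 = 89
t_82 = 5·89 = 57
t_83 = 5·57 = 91
t_84 = 5·91 = 67
t_85 = 5·67 = 44
t_86 = 5·44 = 26
t_87 = 5·26 = 33
t_88 = 5·33 = 68
t_89 = 5·68 = 49
t_90 = 5·49 = 51
t_91 = 5·51 = 61
t_92 = 5·61 = 14
t_93 = 5·14 = 70
t_94 = 5·70 = 59
t_95 = 5·59 = 4
t_96 = 5·4 = 20
t_97 = 5·20 = 3
t_98 = 5·3 = 15
t_99 = 5·15 = 75
t_100 = 5·75 = 84
t_101 = 5·84 = 32
t_102 = 5·32 = 63
t_103 = 5·63 = 24
t_104 = 5·24 = 23
t_105 = 5·23 = 18
t_106 = 5·18 = 90
t_107 = 5·90 = 62
t_108 = 5·62 = 19
t_109 = 5·19 = 95
t_110 = 5·95 = 87
t_111 = 5·87 = 47
t_112 = 5·47 = 41
t_113 = 5·41 = 11
t_114 = 5·11 = 55
t_115 = 5·55 = 81
t_116 = 5·81 = 17
t_117 = 5·17 = 85
t_118 = 5·85 = 37
t_119 = 5·37 = 88
t_120 = 5·88 = 52
t_121 = 5·52 = 66
t_122 = 5·66 = 39
t_123 = 5·39 = 1
t_124 = 5·1 = 5
t_125 = 5·5 = 25
t_126 = 5·25 = 28
t_127 = 5·28 = 43
t_128 = 5·43 = 21
t_129 = 5·21 = 8
t_130 = 5·8 = 40

40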